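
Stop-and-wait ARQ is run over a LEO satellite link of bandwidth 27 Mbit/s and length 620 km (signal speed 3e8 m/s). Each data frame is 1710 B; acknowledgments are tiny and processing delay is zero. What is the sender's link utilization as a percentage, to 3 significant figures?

10.9 %

t_tx = L/R = 13680/27000000 = 0.000506667 s.
t_prop = 620000/300000000 = 0.00206667 s; RTT = 0.00413333 s.
Cycle = t_tx + RTT = 0.00464 s.
Utilization = t_tx / cycle = 0.000506667/0.00464 = 10.9 %.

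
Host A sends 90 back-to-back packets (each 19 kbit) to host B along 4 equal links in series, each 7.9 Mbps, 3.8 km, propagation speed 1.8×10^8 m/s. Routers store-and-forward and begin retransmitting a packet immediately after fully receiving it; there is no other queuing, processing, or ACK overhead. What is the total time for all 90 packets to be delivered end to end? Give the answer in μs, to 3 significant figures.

224000 μs

Per-hop transmission t_tx = L/R = 19000/7900000 = 2405.06 μs.
Per-hop propagation t_prop = 3800/180000000 = 21.1111 μs.
Pipeline fill: first packet needs 4·t_tx to clear all hops; remaining 89 packets each add one t_tx.
Total = (4+90-1)·t_tx + 4·t_prop = 93·2405.06 + 4·21.1111 = 224000 μs.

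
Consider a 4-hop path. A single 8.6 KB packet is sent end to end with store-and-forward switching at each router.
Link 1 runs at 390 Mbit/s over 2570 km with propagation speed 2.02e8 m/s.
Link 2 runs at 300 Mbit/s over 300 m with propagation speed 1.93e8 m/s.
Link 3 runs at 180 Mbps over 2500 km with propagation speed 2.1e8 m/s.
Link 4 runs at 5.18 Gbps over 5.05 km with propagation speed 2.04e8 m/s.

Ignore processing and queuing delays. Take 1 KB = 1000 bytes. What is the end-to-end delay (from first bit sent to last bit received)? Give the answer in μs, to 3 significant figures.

L = 68800 bits.
Transmission delays (L/R per hop): 176.41, 229.333, 382.222, 13.2819 μs; sum = 801.248 μs.
Propagation delays (d/s per hop): 12722.8, 1.5544, 11904.8, 24.7549 μs; sum = 24653.8 μs.
End-to-end = 25500 μs.

25500 μs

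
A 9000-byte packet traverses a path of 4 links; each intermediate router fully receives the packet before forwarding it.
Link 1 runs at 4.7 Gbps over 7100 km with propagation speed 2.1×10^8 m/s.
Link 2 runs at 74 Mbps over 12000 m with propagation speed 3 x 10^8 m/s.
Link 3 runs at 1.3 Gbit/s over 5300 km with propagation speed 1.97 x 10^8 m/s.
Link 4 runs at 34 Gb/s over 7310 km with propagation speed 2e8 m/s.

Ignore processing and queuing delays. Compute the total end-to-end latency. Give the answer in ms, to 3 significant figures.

98.3 ms

L = 9000 × 8 = 72000 bits.
Transmission delays (L/R per hop): 0.0153191, 0.972973, 0.0553846, 0.00211765 ms; sum = 1.04579 ms.
Propagation delays (d/s per hop): 33.8095, 0.04, 26.9036, 36.55 ms; sum = 97.3031 ms.
End-to-end = 98.3 ms.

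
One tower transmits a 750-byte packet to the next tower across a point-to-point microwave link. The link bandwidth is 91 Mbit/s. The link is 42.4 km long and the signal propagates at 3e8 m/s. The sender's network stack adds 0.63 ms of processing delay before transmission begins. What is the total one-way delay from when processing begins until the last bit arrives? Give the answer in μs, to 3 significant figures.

L = 750 × 8 = 6000 bits.
Transmission delay = L/R = 6000 / 91000000 = 65.9341 μs.
Propagation delay = d/s = 42400 m / 300000000 m/s = 141.333 μs.
Plus processing delay 0.63 ms = 630 μs.
Total = 837 μs.

837 μs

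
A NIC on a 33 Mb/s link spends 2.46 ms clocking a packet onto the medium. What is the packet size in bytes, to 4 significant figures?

10150 bytes

L = R × t_tx = 33000000 b/s × 0.00246 s = 81180 bits.
In bytes: 81180 / 8 = 10150 bytes.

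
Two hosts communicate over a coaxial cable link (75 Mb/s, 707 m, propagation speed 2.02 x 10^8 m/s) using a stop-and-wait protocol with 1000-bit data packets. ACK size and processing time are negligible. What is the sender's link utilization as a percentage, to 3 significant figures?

65.6 %

t_tx = L/R = 1000/75000000 = 1.33333e-05 s.
t_prop = 707/202000000 = 3.5e-06 s; RTT = 7e-06 s.
Cycle = t_tx + RTT = 2.03333e-05 s.
Utilization = t_tx / cycle = 1.33333e-05/2.03333e-05 = 65.6 %.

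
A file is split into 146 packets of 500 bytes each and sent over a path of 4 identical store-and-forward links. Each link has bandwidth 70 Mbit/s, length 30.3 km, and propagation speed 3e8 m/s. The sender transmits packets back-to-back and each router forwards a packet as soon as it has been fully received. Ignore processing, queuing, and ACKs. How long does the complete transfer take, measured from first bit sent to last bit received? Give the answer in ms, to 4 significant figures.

Per-hop transmission t_tx = L/R = 4000/70000000 = 0.0571429 ms.
Per-hop propagation t_prop = 30300/300000000 = 0.101 ms.
Pipeline fill: first packet needs 4·t_tx to clear all hops; remaining 145 packets each add one t_tx.
Total = (4+146-1)·t_tx + 4·t_prop = 149·0.0571429 + 4·0.101 = 8.918 ms.

8.918 ms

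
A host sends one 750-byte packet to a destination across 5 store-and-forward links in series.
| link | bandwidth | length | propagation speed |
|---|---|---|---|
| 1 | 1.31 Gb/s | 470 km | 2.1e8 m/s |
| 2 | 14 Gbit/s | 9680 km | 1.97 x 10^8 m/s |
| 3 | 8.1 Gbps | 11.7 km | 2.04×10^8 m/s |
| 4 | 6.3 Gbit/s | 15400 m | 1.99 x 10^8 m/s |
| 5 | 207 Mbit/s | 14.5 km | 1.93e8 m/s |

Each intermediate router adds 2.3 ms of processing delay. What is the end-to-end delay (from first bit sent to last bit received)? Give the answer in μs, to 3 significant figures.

60800 μs

L = 750 × 8 = 6000 bits.
Transmission delays (L/R per hop): 4.58015, 0.428571, 0.740741, 0.952381, 28.9855 μs; sum = 35.6874 μs.
Propagation delays (d/s per hop): 2238.1, 49137.1, 57.3529, 77.3869, 75.1295 μs; sum = 51585 μs.
Processing at 4 router(s): 4 × 2.3 ms = 9200 μs.
End-to-end = 60800 μs.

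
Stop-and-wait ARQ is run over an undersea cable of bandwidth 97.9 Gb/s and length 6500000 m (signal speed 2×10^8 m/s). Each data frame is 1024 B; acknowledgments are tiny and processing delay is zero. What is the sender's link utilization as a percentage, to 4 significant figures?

t_tx = L/R = 8192/97900000000 = 8.36772e-08 s.
t_prop = 6500000/200000000 = 0.0325 s; RTT = 0.065 s.
Cycle = t_tx + RTT = 0.0650001 s.
Utilization = t_tx / cycle = 8.36772e-08/0.0650001 = 0.0001287 %.

0.0001287 %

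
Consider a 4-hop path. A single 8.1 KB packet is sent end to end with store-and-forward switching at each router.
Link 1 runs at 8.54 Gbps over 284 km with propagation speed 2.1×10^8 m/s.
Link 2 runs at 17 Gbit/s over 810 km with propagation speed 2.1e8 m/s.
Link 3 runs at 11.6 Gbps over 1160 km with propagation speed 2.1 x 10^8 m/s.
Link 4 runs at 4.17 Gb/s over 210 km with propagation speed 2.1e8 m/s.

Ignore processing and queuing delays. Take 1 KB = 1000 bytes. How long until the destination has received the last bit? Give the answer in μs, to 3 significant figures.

11800 μs

L = 64800 bits.
Transmission delays (L/R per hop): 7.58782, 3.81176, 5.58621, 15.5396 μs; sum = 32.5254 μs.
Propagation delays (d/s per hop): 1352.38, 3857.14, 5523.81, 1000 μs; sum = 11733.3 μs.
End-to-end = 11800 μs.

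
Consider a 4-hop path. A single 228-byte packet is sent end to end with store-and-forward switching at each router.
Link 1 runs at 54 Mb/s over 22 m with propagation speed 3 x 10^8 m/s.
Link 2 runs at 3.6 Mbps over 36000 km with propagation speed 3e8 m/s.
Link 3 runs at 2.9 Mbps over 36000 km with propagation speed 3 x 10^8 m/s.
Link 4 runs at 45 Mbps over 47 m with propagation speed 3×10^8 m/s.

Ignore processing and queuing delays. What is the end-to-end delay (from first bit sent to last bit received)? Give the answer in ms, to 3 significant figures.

L = 228 × 8 = 1824 bits.
Transmission delays (L/R per hop): 0.0337778, 0.506667, 0.628966, 0.0405333 ms; sum = 1.20994 ms.
Propagation delays (d/s per hop): 7.33333e-05, 120, 120, 0.000156667 ms; sum = 240 ms.
End-to-end = 241 ms.

241 ms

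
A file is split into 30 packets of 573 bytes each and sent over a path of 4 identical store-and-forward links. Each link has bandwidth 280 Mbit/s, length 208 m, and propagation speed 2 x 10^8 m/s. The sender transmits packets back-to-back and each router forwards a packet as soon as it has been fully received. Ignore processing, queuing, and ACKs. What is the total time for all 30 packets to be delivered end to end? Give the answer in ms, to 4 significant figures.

Per-hop transmission t_tx = L/R = 4584/280000000 = 0.0163714 ms.
Per-hop propagation t_prop = 208/200000000 = 0.00104 ms.
Pipeline fill: first packet needs 4·t_tx to clear all hops; remaining 29 packets each add one t_tx.
Total = (4+30-1)·t_tx + 4·t_prop = 33·0.0163714 + 4·0.00104 = 0.5444 ms.

0.5444 ms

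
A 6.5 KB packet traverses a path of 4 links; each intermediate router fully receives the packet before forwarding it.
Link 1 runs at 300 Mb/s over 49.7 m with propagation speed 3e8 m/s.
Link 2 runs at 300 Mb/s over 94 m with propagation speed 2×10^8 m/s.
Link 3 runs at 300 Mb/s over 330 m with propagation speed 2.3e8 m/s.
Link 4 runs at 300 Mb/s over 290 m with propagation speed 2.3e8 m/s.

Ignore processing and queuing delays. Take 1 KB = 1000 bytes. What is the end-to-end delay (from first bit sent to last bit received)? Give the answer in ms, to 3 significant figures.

L = 52000 bits.
Transmission delay per hop = L/R = 52000/300000000 = 0.173333 ms; 4 hops → 0.693333 ms.
Propagation delays (d/s per hop): 0.000165667, 0.00047, 0.00143478, 0.00126087 ms; sum = 0.00333132 ms.
End-to-end = 0.697 ms.

0.697 ms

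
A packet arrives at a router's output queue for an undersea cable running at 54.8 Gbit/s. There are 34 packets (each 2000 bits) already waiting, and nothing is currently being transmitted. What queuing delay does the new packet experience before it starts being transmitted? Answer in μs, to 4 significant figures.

Each queued packet: L/R = 2000/54800000000 = 0.0364964 μs.
34 queued → 1.24088 μs.
Queuing delay = 1.241 μs.

1.241 μs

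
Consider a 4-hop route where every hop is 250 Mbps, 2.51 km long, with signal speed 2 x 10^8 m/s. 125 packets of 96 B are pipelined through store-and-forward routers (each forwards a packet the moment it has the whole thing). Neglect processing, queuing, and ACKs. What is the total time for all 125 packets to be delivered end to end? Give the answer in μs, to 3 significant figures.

443 μs

Per-hop transmission t_tx = L/R = 768/250000000 = 3.072 μs.
Per-hop propagation t_prop = 2510/200000000 = 12.55 μs.
Pipeline fill: first packet needs 4·t_tx to clear all hops; remaining 124 packets each add one t_tx.
Total = (4+125-1)·t_tx + 4·t_prop = 128·3.072 + 4·12.55 = 443 μs.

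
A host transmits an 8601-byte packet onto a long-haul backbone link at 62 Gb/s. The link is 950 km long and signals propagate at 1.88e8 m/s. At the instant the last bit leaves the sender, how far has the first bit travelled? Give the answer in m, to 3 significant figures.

209 m

t_tx = L/R = 68808/62000000000 = 1.10981e-06 s.
Distance = s × t_tx = 188000000 × 1.10981e-06 = 209 m.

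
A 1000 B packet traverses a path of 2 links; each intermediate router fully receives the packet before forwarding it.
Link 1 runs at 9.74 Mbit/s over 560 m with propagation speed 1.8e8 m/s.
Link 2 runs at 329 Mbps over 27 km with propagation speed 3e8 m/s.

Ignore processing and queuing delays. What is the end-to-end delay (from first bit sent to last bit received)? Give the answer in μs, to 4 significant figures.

L = 1000 × 8 = 8000 bits.
Transmission delays (L/R per hop): 821.355, 24.3161 μs; sum = 845.671 μs.
Propagation delays (d/s per hop): 3.11111, 90 μs; sum = 93.1111 μs.
End-to-end = 938.8 μs.

938.8 μs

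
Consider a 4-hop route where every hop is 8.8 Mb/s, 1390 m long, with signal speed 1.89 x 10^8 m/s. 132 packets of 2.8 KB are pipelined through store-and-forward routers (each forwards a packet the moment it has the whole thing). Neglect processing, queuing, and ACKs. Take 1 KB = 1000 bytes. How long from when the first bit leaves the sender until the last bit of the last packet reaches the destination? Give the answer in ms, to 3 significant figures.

Per-hop transmission t_tx = L/R = 22400/8800000 = 2.54545 ms.
Per-hop propagation t_prop = 1390/189000000 = 0.0073545 ms.
Pipeline fill: first packet needs 4·t_tx to clear all hops; remaining 131 packets each add one t_tx.
Total = (4+132-1)·t_tx + 4·t_prop = 135·2.54545 + 4·0.0073545 = 344 ms.

344 ms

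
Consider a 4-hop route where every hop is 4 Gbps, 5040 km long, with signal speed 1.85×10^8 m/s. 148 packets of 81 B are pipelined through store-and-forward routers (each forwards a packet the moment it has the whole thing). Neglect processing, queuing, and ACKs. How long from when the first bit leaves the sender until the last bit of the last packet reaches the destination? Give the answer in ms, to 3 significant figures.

Per-hop transmission t_tx = L/R = 648/4000000000 = 0.000162 ms.
Per-hop propagation t_prop = 5040000/185000000 = 27.2432 ms.
Pipeline fill: first packet needs 4·t_tx to clear all hops; remaining 147 packets each add one t_tx.
Total = (4+148-1)·t_tx + 4·t_prop = 151·0.000162 + 4·27.2432 = 109 ms.

109 ms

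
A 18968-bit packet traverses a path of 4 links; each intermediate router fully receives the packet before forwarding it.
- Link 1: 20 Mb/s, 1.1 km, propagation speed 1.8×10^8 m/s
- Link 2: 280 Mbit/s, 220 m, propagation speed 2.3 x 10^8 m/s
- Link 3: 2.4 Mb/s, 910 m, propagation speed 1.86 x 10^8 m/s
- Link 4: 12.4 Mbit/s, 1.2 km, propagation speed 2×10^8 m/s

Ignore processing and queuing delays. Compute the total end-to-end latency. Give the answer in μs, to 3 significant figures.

Transmission delays (L/R per hop): 948.4, 67.7429, 7903.33, 1529.68 μs; sum = 10449.2 μs.
Propagation delays (d/s per hop): 6.11111, 0.956522, 4.89247, 6 μs; sum = 17.9601 μs.
End-to-end = 10500 μs.

10500 μs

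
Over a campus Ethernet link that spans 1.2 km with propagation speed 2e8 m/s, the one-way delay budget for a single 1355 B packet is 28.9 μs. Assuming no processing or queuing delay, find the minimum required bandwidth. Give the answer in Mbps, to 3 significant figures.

473 Mbps

L = 10840 bits.
Propagation delay = 1200 / 200000000 = 6 μs.
Transmission budget = 28.9 − 6 = 22.9 μs.
R ≥ L / t_tx = 10840 bits / 2.29e-05 s = 473 Mbps.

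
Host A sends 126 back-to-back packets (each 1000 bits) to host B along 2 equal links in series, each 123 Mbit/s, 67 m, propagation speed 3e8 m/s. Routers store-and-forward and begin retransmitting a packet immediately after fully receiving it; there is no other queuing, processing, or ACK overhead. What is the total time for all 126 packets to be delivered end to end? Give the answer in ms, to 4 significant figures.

1.033 ms

Per-hop transmission t_tx = L/R = 1000/123000000 = 0.00813008 ms.
Per-hop propagation t_prop = 67/300000000 = 0.000223333 ms.
Pipeline fill: first packet needs 2·t_tx to clear all hops; remaining 125 packets each add one t_tx.
Total = (2+126-1)·t_tx + 2·t_prop = 127·0.00813008 + 2·0.000223333 = 1.033 ms.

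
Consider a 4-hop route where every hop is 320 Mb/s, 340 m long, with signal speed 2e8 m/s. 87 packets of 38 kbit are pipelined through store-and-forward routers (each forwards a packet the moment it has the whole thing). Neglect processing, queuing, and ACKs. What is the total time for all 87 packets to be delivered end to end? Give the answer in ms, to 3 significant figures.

10.7 ms

Per-hop transmission t_tx = L/R = 38000/320000000 = 0.11875 ms.
Per-hop propagation t_prop = 340/200000000 = 0.0017 ms.
Pipeline fill: first packet needs 4·t_tx to clear all hops; remaining 86 packets each add one t_tx.
Total = (4+87-1)·t_tx + 4·t_prop = 90·0.11875 + 4·0.0017 = 10.7 ms.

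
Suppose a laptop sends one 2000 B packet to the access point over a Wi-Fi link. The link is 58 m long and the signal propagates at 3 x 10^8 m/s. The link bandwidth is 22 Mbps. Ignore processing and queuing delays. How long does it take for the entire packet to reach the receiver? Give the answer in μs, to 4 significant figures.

L = 2000 × 8 = 16000 bits.
Transmission delay = L/R = 16000 / 22000000 = 727.273 μs.
Propagation delay = d/s = 58 m / 300000000 m/s = 0.193333 μs.
Total = 727.5 μs.

727.5 μs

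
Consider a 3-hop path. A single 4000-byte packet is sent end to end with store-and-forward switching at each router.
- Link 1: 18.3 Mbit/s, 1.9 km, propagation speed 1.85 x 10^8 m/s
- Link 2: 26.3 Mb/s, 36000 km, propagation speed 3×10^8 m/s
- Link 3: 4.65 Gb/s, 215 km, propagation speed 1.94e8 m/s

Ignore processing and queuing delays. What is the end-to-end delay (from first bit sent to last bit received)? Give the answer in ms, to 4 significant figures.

124.1 ms

L = 4000 × 8 = 32000 bits.
Transmission delays (L/R per hop): 1.74863, 1.21673, 0.00688172 ms; sum = 2.97225 ms.
Propagation delays (d/s per hop): 0.0102703, 120, 1.10825 ms; sum = 121.119 ms.
End-to-end = 124.1 ms.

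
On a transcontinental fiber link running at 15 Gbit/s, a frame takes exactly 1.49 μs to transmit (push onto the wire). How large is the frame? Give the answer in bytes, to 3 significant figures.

L = R × t_tx = 15000000000 b/s × 1.49e-06 s = 22350 bits.
In bytes: 22350 / 8 = 2790 bytes.

2790 bytes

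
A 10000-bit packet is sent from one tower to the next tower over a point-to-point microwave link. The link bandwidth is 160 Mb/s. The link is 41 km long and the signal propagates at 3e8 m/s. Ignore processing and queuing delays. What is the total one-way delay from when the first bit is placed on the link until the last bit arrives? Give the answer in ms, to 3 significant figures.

Transmission delay = L/R = 10000 / 160000000 = 0.0625 ms.
Propagation delay = d/s = 41000 m / 300000000 m/s = 0.136667 ms.
Total = 0.199 ms.

0.199 ms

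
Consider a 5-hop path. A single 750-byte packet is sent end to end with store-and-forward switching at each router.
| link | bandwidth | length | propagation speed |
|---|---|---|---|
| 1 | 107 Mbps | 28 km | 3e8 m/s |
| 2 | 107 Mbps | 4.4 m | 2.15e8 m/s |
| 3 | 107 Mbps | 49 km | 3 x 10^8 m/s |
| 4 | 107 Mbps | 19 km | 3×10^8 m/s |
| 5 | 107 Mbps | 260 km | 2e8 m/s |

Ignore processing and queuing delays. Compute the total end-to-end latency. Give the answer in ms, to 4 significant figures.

1.900 ms

L = 750 × 8 = 6000 bits.
Transmission delay per hop = L/R = 6000/107000000 = 0.0560748 ms; 5 hops → 0.280374 ms.
Propagation delays (d/s per hop): 0.0933333, 2.04651e-05, 0.163333, 0.0633333, 1.3 ms; sum = 1.62002 ms.
End-to-end = 1.900 ms.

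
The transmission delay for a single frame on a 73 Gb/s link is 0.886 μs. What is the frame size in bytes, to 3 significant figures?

L = R × t_tx = 73000000000 b/s × 8.86e-07 s = 64678 bits.
In bytes: 64678 / 8 = 8080 bytes.

8080 bytes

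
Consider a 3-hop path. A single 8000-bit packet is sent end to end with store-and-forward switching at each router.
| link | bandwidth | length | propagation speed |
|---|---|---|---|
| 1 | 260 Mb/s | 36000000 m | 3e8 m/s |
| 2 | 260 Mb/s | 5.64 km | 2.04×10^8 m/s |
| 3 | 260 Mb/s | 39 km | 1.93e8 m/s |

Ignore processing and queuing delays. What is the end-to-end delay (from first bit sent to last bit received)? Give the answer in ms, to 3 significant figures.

Transmission delay per hop = L/R = 8000/260000000 = 0.0307692 ms; 3 hops → 0.0923077 ms.
Propagation delays (d/s per hop): 120, 0.0276471, 0.202073 ms; sum = 120.23 ms.
End-to-end = 120 ms.

120 ms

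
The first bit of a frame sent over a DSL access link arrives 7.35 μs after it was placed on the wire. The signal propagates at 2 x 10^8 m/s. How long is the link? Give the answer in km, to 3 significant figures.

1.47 km

d = s × t_prop = 200000000 × 7.35e-06 = 1.47 km.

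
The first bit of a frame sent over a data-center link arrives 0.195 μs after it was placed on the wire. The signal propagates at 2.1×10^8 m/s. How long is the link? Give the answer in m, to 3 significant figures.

d = s × t_prop = 210000000 × 1.95e-07 = 41.0 m.

41.0 m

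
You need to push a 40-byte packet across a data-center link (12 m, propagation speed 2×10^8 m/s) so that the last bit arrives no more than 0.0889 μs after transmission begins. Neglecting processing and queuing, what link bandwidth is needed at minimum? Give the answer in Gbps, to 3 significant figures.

11.1 Gbps

L = 320 bits.
Propagation delay = 12 / 200000000 = 0.06 μs.
Transmission budget = 0.0889 − 0.06 = 0.0289 μs.
R ≥ L / t_tx = 320 bits / 2.89e-08 s = 11.1 Gbps.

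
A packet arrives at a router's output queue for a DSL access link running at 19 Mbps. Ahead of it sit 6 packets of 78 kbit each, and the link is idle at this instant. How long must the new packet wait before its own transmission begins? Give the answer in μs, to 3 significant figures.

Each queued packet: L/R = 78000/19000000 = 4105.26 μs.
6 queued → 24631.6 μs.
Queuing delay = 24600 μs.

24600 μs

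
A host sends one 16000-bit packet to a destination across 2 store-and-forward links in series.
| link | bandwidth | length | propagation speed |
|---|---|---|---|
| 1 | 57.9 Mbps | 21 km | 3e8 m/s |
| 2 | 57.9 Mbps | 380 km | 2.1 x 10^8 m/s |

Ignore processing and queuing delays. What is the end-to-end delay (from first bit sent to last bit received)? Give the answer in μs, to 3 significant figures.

Transmission delay per hop = L/R = 16000/57900000 = 276.339 μs; 2 hops → 552.677 μs.
Propagation delays (d/s per hop): 70, 1809.52 μs; sum = 1879.52 μs.
End-to-end = 2430 μs.

2430 μs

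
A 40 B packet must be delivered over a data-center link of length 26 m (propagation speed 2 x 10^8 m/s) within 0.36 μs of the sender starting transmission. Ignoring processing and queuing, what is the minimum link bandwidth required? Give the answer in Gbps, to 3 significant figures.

L = 320 bits.
Propagation delay = 26 / 200000000 = 0.13 μs.
Transmission budget = 0.36 − 0.13 = 0.23 μs.
R ≥ L / t_tx = 320 bits / 2.3e-07 s = 1.39 Gbps.

1.39 Gbps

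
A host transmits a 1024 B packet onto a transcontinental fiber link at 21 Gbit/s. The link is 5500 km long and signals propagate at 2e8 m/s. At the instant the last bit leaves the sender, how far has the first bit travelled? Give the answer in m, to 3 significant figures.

78.0 m

t_tx = L/R = 8192/21000000000 = 3.90095e-07 s.
Distance = s × t_tx = 200000000 × 3.90095e-07 = 78.0 m.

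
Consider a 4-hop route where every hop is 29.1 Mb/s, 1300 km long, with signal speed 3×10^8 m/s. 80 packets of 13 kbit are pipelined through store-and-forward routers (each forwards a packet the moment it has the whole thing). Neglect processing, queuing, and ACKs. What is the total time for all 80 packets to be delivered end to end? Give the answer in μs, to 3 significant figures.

54400 μs

Per-hop transmission t_tx = L/R = 13000/29100000 = 446.735 μs.
Per-hop propagation t_prop = 1300000/300000000 = 4333.33 μs.
Pipeline fill: first packet needs 4·t_tx to clear all hops; remaining 79 packets each add one t_tx.
Total = (4+80-1)·t_tx + 4·t_prop = 83·446.735 + 4·4333.33 = 54400 μs.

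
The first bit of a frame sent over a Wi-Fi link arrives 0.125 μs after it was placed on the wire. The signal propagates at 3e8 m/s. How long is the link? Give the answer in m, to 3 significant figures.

d = s × t_prop = 300000000 × 1.25e-07 = 37.5 m.

37.5 m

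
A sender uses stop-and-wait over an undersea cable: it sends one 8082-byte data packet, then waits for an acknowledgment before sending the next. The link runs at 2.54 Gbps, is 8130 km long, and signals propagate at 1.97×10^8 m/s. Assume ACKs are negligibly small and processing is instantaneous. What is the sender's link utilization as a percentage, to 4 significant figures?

t_tx = L/R = 64656/2540000000 = 2.54551e-05 s.
t_prop = 8130000/197000000 = 0.041269 s; RTT = 0.0825381 s.
Cycle = t_tx + RTT = 0.0825635 s.
Utilization = t_tx / cycle = 2.54551e-05/0.0825635 = 0.03083 %.

0.03083 %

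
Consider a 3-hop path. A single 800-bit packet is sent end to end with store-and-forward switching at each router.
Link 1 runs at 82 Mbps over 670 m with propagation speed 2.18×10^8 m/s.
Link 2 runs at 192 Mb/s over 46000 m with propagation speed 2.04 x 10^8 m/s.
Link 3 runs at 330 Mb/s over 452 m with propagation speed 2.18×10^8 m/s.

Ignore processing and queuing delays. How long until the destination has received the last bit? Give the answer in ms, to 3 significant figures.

Transmission delays (L/R per hop): 0.0097561, 0.00416667, 0.00242424 ms; sum = 0.016347 ms.
Propagation delays (d/s per hop): 0.00307339, 0.22549, 0.00207339 ms; sum = 0.230637 ms.
End-to-end = 0.247 ms.

0.247 ms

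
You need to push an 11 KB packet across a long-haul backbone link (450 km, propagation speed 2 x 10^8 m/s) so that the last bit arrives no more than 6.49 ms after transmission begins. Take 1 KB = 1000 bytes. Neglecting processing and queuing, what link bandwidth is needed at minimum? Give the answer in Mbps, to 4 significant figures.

20.75 Mbps

L = 88000 bits.
Propagation delay = 450000 / 200000000 = 2.25 ms.
Transmission budget = 6.49 − 2.25 = 4.24 ms.
R ≥ L / t_tx = 88000 bits / 0.00424 s = 20.75 Mbps.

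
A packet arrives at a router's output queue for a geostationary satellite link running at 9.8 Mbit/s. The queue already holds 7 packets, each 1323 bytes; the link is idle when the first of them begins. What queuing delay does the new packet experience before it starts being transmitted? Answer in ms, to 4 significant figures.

7.560 ms

Each queued packet: L/R = 10584/9800000 = 1.08 ms.
7 queued → 7.56 ms.
Queuing delay = 7.560 ms.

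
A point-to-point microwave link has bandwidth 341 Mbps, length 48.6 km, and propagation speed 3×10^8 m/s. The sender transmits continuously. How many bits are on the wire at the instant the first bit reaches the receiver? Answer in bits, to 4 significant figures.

55240 bits

Propagation delay = 48600 / 300000000 = 0.000162 s.
BDP = R × t_prop = 341000000 × 0.000162 = 55242 bits.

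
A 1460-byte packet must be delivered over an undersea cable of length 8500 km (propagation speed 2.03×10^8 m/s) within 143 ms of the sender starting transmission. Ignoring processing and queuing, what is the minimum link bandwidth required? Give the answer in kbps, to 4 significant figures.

115.5 kbps

L = 11680 bits.
Propagation delay = 8500000 / 2.03e+08 = 41.8719 ms.
Transmission budget = 143 − 41.8719 = 101.128 ms.
R ≥ L / t_tx = 11680 bits / 0.101128 s = 115.5 kbps.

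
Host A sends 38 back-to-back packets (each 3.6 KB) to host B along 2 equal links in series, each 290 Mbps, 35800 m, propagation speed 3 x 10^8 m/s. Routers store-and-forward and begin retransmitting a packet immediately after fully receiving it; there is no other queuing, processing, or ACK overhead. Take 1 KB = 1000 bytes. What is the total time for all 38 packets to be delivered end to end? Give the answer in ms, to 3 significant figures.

4.11 ms

Per-hop transmission t_tx = L/R = 28800/290000000 = 0.0993103 ms.
Per-hop propagation t_prop = 35800/300000000 = 0.119333 ms.
Pipeline fill: first packet needs 2·t_tx to clear all hops; remaining 37 packets each add one t_tx.
Total = (2+38-1)·t_tx + 2·t_prop = 39·0.0993103 + 2·0.119333 = 4.11 ms.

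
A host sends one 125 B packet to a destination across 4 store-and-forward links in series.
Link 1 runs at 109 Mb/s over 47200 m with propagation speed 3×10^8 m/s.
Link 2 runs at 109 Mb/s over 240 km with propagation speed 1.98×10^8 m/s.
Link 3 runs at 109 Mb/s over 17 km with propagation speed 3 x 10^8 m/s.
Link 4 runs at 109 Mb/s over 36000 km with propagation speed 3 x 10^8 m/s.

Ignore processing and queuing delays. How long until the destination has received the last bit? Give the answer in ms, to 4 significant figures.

L = 125 × 8 = 1000 bits.
Transmission delay per hop = L/R = 1000/109000000 = 0.00917431 ms; 4 hops → 0.0366972 ms.
Propagation delays (d/s per hop): 0.157333, 1.21212, 0.0566667, 120 ms; sum = 121.426 ms.
End-to-end = 121.5 ms.

121.5 ms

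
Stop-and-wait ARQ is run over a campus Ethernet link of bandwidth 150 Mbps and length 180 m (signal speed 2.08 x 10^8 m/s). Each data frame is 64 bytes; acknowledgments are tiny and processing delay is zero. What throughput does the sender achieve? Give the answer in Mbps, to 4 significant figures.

t_tx = L/R = 512/150000000 = 3.41333e-06 s.
t_prop = 180/208000000 = 8.65385e-07 s; RTT = 1.73077e-06 s.
Cycle = t_tx + RTT = 5.1441e-06 s.
Throughput = L / cycle = 512 / 5.1441e-06 = 99.53 Mbps.

99.53 Mbps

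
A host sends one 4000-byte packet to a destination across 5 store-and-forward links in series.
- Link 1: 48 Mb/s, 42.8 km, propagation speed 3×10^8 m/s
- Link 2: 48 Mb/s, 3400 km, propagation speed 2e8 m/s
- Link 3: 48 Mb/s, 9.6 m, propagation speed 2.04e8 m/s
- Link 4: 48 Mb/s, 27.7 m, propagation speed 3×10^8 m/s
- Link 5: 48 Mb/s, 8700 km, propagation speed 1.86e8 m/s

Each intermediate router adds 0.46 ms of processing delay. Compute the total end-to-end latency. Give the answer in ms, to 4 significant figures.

69.09 ms

L = 4000 × 8 = 32000 bits.
Transmission delay per hop = L/R = 32000/48000000 = 0.666667 ms; 5 hops → 3.33333 ms.
Propagation delays (d/s per hop): 0.142667, 17, 4.70588e-05, 9.23333e-05, 46.7742 ms; sum = 63.917 ms.
Processing at 4 router(s): 4 × 0.46 ms = 1.84 ms.
End-to-end = 69.09 ms.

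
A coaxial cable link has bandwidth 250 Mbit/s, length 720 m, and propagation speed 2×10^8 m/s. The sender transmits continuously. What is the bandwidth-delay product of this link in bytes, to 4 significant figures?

Propagation delay = 720 / 200000000 = 3.6e-06 s.
BDP = R × t_prop = 250000000 × 3.6e-06 = 900 bits.
In bytes: 900/8 = 112.5 bytes.

112.5 bytes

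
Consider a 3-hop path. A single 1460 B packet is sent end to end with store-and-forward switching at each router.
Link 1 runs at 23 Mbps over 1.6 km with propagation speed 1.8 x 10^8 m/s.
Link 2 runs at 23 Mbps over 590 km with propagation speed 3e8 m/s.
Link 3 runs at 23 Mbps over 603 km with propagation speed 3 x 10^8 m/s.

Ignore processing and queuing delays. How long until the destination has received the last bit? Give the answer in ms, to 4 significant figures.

5.509 ms

L = 1460 × 8 = 11680 bits.
Transmission delay per hop = L/R = 11680/23000000 = 0.507826 ms; 3 hops → 1.52348 ms.
Propagation delays (d/s per hop): 0.00888889, 1.96667, 2.01 ms; sum = 3.98556 ms.
End-to-end = 5.509 ms.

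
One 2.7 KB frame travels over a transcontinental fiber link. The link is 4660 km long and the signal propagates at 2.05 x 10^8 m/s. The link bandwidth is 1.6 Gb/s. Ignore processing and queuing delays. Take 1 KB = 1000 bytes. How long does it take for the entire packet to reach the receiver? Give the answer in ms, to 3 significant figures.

22.7 ms

L = 21600 bits.
Transmission delay = L/R = 21600 / 1600000000 = 0.0135 ms.
Propagation delay = d/s = 4660000 m / 2.05e+08 m/s = 22.7317 ms.
Total = 22.7 ms.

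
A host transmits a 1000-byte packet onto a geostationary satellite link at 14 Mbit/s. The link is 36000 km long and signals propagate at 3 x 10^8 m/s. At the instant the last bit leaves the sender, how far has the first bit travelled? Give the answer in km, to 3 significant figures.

t_tx = L/R = 8000/14000000 = 0.000571429 s.
Distance = s × t_tx = 300000000 × 0.000571429 = 171 km.

171 km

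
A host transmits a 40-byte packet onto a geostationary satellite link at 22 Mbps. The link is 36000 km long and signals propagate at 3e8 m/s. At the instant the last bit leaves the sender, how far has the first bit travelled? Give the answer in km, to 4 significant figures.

4.364 km

t_tx = L/R = 320/22000000 = 1.45455e-05 s.
Distance = s × t_tx = 300000000 × 1.45455e-05 = 4.364 km.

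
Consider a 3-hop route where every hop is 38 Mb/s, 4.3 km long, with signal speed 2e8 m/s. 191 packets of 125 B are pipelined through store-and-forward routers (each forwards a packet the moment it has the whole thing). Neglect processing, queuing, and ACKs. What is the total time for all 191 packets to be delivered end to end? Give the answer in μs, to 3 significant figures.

Per-hop transmission t_tx = L/R = 1000/38000000 = 26.3158 μs.
Per-hop propagation t_prop = 4300/200000000 = 21.5 μs.
Pipeline fill: first packet needs 3·t_tx to clear all hops; remaining 190 packets each add one t_tx.
Total = (3+191-1)·t_tx + 3·t_prop = 193·26.3158 + 3·21.5 = 5140 μs.

5140 μs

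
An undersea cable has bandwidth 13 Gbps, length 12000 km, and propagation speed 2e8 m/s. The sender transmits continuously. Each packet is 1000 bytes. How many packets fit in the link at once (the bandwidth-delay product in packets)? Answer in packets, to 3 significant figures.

97500 packets

Propagation delay = 12000000 / 200000000 = 0.06 s.
BDP = R × t_prop = 13000000000 × 0.06 = 780000000 bits.
In packets of 8000 bits: 97500 packets.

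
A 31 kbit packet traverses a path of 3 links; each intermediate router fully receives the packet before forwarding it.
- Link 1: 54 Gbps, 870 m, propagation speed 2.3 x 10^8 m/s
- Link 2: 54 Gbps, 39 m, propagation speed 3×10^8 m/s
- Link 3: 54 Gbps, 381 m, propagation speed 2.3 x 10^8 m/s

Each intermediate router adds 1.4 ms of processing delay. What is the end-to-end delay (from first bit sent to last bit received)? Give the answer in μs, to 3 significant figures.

L = 31000 bits.
Transmission delay per hop = L/R = 31000/54000000000 = 0.574074 μs; 3 hops → 1.72222 μs.
Propagation delays (d/s per hop): 3.78261, 0.13, 1.65652 μs; sum = 5.56913 μs.
Processing at 2 router(s): 2 × 1.4 ms = 2800 μs.
End-to-end = 2810 μs.

2810 μs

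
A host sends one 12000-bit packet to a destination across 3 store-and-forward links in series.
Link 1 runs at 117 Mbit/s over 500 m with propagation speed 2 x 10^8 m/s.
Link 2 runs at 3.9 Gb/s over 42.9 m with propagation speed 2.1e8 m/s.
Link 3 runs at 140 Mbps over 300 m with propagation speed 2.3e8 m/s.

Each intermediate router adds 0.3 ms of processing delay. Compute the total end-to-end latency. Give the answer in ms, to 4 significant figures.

Transmission delays (L/R per hop): 0.102564, 0.00307692, 0.0857143 ms; sum = 0.191355 ms.
Propagation delays (d/s per hop): 0.0025, 0.000204286, 0.00130435 ms; sum = 0.00400863 ms.
Processing at 2 router(s): 2 × 0.3 ms = 0.6 ms.
End-to-end = 0.7954 ms.

0.7954 ms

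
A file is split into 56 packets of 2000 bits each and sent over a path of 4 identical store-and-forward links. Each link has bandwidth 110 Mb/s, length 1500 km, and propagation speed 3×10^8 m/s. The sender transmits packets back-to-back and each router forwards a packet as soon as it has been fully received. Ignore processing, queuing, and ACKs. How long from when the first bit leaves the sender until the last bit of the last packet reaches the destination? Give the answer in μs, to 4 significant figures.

Per-hop transmission t_tx = L/R = 2000/110000000 = 18.1818 μs.
Per-hop propagation t_prop = 1500000/300000000 = 5000 μs.
Pipeline fill: first packet needs 4·t_tx to clear all hops; remaining 55 packets each add one t_tx.
Total = (4+56-1)·t_tx + 4·t_prop = 59·18.1818 + 4·5000 = 21070 μs.

21070 μs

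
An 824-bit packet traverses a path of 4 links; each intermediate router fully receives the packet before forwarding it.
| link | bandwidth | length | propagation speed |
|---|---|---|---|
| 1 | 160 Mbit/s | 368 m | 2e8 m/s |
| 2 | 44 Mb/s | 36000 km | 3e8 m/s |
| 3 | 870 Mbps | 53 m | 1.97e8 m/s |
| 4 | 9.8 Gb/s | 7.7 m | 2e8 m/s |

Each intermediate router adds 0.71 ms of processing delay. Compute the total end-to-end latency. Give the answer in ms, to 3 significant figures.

122 ms

Transmission delays (L/R per hop): 0.00515, 0.0187273, 0.000947126, 8.40816e-05 ms; sum = 0.0249085 ms.
Propagation delays (d/s per hop): 0.00184, 120, 0.000269036, 3.85e-05 ms; sum = 120.002 ms.
Processing at 3 router(s): 3 × 0.71 ms = 2.13 ms.
End-to-end = 122 ms.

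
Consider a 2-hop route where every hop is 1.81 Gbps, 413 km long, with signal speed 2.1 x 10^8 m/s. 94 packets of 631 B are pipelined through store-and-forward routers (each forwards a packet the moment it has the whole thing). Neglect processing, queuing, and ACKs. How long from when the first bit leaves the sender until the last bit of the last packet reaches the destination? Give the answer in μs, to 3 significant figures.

4200 μs

Per-hop transmission t_tx = L/R = 5048/1810000000 = 2.78895 μs.
Per-hop propagation t_prop = 413000/210000000 = 1966.67 μs.
Pipeline fill: first packet needs 2·t_tx to clear all hops; remaining 93 packets each add one t_tx.
Total = (2+94-1)·t_tx + 2·t_prop = 95·2.78895 + 2·1966.67 = 4200 μs.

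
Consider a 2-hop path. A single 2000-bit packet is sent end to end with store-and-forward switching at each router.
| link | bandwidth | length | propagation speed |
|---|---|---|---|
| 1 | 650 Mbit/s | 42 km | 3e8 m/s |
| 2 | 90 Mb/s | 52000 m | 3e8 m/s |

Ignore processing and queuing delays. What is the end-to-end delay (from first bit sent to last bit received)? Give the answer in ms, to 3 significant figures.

0.339 ms

Transmission delays (L/R per hop): 0.00307692, 0.0222222 ms; sum = 0.0252991 ms.
Propagation delays (d/s per hop): 0.14, 0.173333 ms; sum = 0.313333 ms.
End-to-end = 0.339 ms.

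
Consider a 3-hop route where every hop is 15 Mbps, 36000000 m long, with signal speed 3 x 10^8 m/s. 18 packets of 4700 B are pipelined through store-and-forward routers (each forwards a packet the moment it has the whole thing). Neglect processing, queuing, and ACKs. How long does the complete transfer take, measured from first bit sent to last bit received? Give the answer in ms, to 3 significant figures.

410 ms

Per-hop transmission t_tx = L/R = 37600/15000000 = 2.50667 ms.
Per-hop propagation t_prop = 36000000/300000000 = 120 ms.
Pipeline fill: first packet needs 3·t_tx to clear all hops; remaining 17 packets each add one t_tx.
Total = (3+18-1)·t_tx + 3·t_prop = 20·2.50667 + 3·120 = 410 ms.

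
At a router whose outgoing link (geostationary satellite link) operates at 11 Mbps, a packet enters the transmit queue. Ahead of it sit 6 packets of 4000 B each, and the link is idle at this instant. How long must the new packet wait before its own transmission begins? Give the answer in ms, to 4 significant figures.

Each queued packet: L/R = 32000/11000000 = 2.90909 ms.
6 queued → 17.4545 ms.
Queuing delay = 17.45 ms.

17.45 ms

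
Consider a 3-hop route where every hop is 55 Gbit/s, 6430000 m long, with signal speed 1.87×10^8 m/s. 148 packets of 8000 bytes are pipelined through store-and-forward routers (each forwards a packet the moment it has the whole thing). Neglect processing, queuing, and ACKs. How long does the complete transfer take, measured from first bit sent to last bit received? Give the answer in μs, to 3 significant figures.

103000 μs

Per-hop transmission t_tx = L/R = 64000/55000000000 = 1.16364 μs.
Per-hop propagation t_prop = 6430000/187000000 = 34385 μs.
Pipeline fill: first packet needs 3·t_tx to clear all hops; remaining 147 packets each add one t_tx.
Total = (3+148-1)·t_tx + 3·t_prop = 150·1.16364 + 3·34385 = 103000 μs.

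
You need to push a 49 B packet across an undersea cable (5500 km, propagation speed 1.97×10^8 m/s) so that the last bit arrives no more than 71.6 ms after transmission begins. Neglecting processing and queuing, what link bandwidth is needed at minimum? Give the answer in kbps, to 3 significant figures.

L = 392 bits.
Propagation delay = 5500000 / 197000000 = 27.9188 ms.
Transmission budget = 71.6 − 27.9188 = 43.6812 ms.
R ≥ L / t_tx = 392 bits / 0.0436812 s = 8.97 kbps.

8.97 kbps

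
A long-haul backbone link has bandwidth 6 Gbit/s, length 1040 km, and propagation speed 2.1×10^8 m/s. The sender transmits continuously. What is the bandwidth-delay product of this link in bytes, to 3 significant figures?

3710000 bytes

Propagation delay = 1040000 / 210000000 = 0.00495238 s.
BDP = R × t_prop = 6000000000 × 0.00495238 = 29714300 bits.
In bytes: 29714300/8 = 3710000 bytes.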